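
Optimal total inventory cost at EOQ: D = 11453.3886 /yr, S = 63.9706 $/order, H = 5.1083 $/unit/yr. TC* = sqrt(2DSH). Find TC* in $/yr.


2*D*S*H = 7485499.9262
TC* = sqrt(7485499.9262) = 2735.9642

2735.9642 $/yr


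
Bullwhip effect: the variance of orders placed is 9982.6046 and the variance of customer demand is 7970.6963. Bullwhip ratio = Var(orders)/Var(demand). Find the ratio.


BW = 9982.6046 / 7970.6963 = 1.2524

1.2524


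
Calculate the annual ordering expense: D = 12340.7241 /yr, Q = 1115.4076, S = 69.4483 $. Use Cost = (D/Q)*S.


Number of orders = D/Q = 11.0639
Cost = 11.0639 * 69.4483 = 768.3669

768.3669 $/yr


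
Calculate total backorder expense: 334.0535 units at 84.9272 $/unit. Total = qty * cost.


Total = 334.0535 * 84.9272 = 28370.2284

28370.2284 $


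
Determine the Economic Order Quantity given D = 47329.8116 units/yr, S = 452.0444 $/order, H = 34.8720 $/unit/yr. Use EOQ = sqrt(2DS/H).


2*D*S = 2 * 47329.8116 * 452.0444 = 42790352.5737
2*D*S/H = 1227069.0690
EOQ = sqrt(1227069.0690) = 1107.7315

1107.7315 units


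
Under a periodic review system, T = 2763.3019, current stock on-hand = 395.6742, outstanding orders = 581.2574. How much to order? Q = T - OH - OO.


Inventory position = OH + OO = 395.6742 + 581.2574 = 976.9316
Q = 2763.3019 - 976.9316 = 1786.3703

1786.3703 units


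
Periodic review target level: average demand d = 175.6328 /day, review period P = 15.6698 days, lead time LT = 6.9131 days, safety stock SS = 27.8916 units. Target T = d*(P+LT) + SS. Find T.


P + LT = 22.5829
d*(P+LT) = 175.6328 * 22.5829 = 3966.2980
T = 3966.2980 + 27.8916 = 3994.1896

3994.1896 units


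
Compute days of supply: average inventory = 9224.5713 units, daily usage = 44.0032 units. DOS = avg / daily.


DOS = 9224.5713 / 44.0032 = 209.6341

209.6341 days


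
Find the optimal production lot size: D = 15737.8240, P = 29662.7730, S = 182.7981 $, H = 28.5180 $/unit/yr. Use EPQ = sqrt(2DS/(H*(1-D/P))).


1 - D/P = 1 - 0.5306 = 0.4694
H*(1-D/P) = 13.3875
2DS = 5753688.6507
EPQ = sqrt(429779.2340) = 655.5755

655.5755 units


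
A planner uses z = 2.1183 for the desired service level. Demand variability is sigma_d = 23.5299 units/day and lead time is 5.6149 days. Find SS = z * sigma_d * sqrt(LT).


sqrt(LT) = sqrt(5.6149) = 2.3696
SS = 2.1183 * 23.5299 * 2.3696 = 118.1078

118.1078 units


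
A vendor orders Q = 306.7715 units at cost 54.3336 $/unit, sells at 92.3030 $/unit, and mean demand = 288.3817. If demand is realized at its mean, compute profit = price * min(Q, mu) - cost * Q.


Sales at mu = min(306.7715, 288.3817) = 288.3817
Revenue = 92.3030 * 288.3817 = 26618.4961
Total cost = 54.3336 * 306.7715 = 16668.0000
Profit = 26618.4961 - 16668.0000 = 9950.4961

9950.4961 $


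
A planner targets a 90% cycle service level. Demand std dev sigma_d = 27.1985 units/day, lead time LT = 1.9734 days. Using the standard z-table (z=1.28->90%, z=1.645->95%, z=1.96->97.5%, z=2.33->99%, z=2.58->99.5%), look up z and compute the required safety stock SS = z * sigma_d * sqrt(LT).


From the table, SL = 90% corresponds to z = 1.28
sqrt(LT) = sqrt(1.9734) = 1.4048
SS = 1.28 * 27.1985 * 1.4048 = 48.9060

48.9060 units


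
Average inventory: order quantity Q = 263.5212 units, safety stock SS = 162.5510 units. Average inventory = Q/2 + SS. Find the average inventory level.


Q/2 = 131.7606
Avg = 131.7606 + 162.5510 = 294.3116

294.3116 units


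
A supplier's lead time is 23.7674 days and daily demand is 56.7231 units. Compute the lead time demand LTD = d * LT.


LTD = 56.7231 * 23.7674 = 1348.1606

1348.1606 units


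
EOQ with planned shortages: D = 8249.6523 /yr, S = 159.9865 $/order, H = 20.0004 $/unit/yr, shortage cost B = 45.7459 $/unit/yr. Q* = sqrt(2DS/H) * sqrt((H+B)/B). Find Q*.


sqrt(2DS/H) = 363.2914
sqrt((H+B)/B) = 1.1988
Q* = 363.2914 * 1.1988 = 435.5266

435.5266 units


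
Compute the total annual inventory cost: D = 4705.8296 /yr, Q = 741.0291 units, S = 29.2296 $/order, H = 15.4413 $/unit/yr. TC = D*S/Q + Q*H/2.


Ordering cost = D*S/Q = 185.6196
Holding cost = Q*H/2 = 5721.2263
TC = 185.6196 + 5721.2263 = 5906.8459

5906.8459 $/yr


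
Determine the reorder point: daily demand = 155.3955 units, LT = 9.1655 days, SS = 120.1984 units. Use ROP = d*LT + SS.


d*LT = 155.3955 * 9.1655 = 1424.2775
ROP = 1424.2775 + 120.1984 = 1544.4759

1544.4759 units


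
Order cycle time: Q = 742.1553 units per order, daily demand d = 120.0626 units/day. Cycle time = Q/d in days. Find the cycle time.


Cycle = 742.1553 / 120.0626 = 6.1814

6.1814 days


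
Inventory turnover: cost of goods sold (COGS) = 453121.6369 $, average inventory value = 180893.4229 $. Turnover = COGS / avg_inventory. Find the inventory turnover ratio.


Turnover = 453121.6369 / 180893.4229 = 2.5049

2.5049


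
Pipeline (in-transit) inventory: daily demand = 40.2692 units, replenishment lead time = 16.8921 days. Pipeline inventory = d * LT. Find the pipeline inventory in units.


Pipeline = 40.2692 * 16.8921 = 680.2314

680.2314 units


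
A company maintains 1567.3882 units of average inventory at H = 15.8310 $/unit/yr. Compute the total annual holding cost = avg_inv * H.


Cost = 1567.3882 * 15.8310 = 24813.3226

24813.3226 $/yr


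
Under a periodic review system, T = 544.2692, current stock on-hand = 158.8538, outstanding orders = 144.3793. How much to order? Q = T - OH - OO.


Inventory position = OH + OO = 158.8538 + 144.3793 = 303.2331
Q = 544.2692 - 303.2331 = 241.0361

241.0361 units


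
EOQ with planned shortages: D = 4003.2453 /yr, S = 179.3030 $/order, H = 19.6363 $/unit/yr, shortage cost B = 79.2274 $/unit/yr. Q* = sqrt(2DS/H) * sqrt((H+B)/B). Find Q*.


sqrt(2DS/H) = 270.3865
sqrt((H+B)/B) = 1.1171
Q* = 270.3865 * 1.1171 = 302.0409

302.0409 units


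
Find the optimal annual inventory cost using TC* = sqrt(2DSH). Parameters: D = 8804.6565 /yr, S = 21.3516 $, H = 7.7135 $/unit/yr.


2*D*S*H = 2900175.7820
TC* = sqrt(2900175.7820) = 1702.9902

1702.9902 $/yr


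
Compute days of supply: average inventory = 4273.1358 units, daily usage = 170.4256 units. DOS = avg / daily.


DOS = 4273.1358 / 170.4256 = 25.0733

25.0733 days


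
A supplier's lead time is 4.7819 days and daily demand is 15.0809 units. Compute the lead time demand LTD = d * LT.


LTD = 15.0809 * 4.7819 = 72.1154

72.1154 units


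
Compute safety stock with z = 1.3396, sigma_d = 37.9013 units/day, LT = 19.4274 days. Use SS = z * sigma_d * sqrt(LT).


sqrt(LT) = sqrt(19.4274) = 4.4077
SS = 1.3396 * 37.9013 * 4.4077 = 223.7879

223.7879 units


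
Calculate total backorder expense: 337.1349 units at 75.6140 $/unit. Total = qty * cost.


Total = 337.1349 * 75.6140 = 25492.1183

25492.1183 $


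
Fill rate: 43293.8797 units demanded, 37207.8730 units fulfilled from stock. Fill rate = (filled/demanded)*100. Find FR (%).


FR = 37207.8730 / 43293.8797 * 100 = 85.9426

85.9426%


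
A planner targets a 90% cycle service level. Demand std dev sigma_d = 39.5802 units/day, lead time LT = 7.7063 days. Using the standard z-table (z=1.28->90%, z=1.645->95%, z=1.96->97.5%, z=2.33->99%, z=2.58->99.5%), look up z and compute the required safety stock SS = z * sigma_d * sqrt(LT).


From the table, SL = 90% corresponds to z = 1.28
sqrt(LT) = sqrt(7.7063) = 2.7760
SS = 1.28 * 39.5802 * 2.7760 = 140.6407

140.6407 units


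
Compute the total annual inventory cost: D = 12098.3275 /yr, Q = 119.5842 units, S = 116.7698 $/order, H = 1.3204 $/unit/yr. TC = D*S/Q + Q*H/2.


Ordering cost = D*S/Q = 11813.5948
Holding cost = Q*H/2 = 78.9495
TC = 11813.5948 + 78.9495 = 11892.5443

11892.5443 $/yr


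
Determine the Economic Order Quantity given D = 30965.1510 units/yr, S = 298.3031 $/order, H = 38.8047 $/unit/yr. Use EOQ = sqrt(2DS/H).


2*D*S = 2 * 30965.1510 * 298.3031 = 18474001.0705
2*D*S/H = 476076.3792
EOQ = sqrt(476076.3792) = 689.9829

689.9829 units


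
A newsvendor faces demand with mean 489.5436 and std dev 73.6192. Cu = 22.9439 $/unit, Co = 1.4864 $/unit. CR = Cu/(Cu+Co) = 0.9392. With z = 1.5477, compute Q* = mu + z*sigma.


CR = Cu/(Cu+Co) = 22.9439/(22.9439+1.4864) = 0.9392
z = 1.5477
Q* = 489.5436 + 1.5477 * 73.6192 = 603.4840

603.4840 units


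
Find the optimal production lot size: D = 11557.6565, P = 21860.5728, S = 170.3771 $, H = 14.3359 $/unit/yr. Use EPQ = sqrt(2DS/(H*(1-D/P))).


1 - D/P = 1 - 0.5287 = 0.4713
H*(1-D/P) = 6.7565
2DS = 3938319.9945
EPQ = sqrt(582891.0716) = 763.4730

763.4730 units


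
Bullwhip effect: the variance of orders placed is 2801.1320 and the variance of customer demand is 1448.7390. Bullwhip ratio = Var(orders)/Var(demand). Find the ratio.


BW = 2801.1320 / 1448.7390 = 1.9335

1.9335


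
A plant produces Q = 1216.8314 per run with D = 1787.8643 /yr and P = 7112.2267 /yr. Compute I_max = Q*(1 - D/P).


D/P = 0.2514
1 - D/P = 0.7486
I_max = 1216.8314 * 0.7486 = 910.9456

910.9456 units


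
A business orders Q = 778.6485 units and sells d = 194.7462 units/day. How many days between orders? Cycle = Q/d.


Cycle = 778.6485 / 194.7462 = 3.9983

3.9983 days


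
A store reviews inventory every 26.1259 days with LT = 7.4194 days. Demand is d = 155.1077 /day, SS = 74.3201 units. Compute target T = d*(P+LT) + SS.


P + LT = 33.5453
d*(P+LT) = 155.1077 * 33.5453 = 5203.1343
T = 5203.1343 + 74.3201 = 5277.4544

5277.4544 units


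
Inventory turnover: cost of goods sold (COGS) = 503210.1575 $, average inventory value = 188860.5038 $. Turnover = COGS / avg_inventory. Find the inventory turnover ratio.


Turnover = 503210.1575 / 188860.5038 = 2.6645

2.6645


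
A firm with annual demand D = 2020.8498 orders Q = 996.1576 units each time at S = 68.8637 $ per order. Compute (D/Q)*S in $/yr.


Number of orders = D/Q = 2.0286
Cost = 2.0286 * 68.8637 = 139.7000

139.7000 $/yr


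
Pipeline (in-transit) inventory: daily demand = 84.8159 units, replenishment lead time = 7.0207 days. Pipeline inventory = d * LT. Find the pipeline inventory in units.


Pipeline = 84.8159 * 7.0207 = 595.4670

595.4670 units


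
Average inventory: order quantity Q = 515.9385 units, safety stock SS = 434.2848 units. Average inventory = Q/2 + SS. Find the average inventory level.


Q/2 = 257.9692
Avg = 257.9692 + 434.2848 = 692.2541

692.2541 units


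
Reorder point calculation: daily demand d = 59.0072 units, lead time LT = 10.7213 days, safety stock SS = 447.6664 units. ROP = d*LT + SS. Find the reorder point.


d*LT = 59.0072 * 10.7213 = 632.6339
ROP = 632.6339 + 447.6664 = 1080.3003

1080.3003 units


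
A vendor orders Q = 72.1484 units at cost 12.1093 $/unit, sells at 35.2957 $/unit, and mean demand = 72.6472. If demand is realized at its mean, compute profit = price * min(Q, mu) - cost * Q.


Sales at mu = min(72.1484, 72.6472) = 72.1484
Revenue = 35.2957 * 72.1484 = 2546.5283
Total cost = 12.1093 * 72.1484 = 873.6666
Profit = 2546.5283 - 873.6666 = 1672.8617

1672.8617 $


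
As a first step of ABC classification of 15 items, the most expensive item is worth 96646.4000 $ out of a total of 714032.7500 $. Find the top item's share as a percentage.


Top item = 96646.4000
Total = 714032.7500
Percentage = 96646.4000 / 714032.7500 * 100 = 13.5353

13.5353%


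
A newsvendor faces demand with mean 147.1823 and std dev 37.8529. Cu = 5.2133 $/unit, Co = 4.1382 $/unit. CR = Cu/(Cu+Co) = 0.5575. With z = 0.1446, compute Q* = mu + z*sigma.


CR = Cu/(Cu+Co) = 5.2133/(5.2133+4.1382) = 0.5575
z = 0.1446
Q* = 147.1823 + 0.1446 * 37.8529 = 152.6558

152.6558 units


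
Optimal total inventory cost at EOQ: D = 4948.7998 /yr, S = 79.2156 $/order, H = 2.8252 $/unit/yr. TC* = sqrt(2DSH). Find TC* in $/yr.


2*D*S*H = 2215081.9306
TC* = sqrt(2215081.9306) = 1488.3151

1488.3151 $/yr


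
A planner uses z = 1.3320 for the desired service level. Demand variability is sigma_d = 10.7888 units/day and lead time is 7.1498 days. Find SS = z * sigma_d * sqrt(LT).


sqrt(LT) = sqrt(7.1498) = 2.6739
SS = 1.3320 * 10.7888 * 2.6739 = 38.4259

38.4259 units


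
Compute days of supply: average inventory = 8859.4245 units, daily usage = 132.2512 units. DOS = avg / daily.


DOS = 8859.4245 / 132.2512 = 66.9894

66.9894 days


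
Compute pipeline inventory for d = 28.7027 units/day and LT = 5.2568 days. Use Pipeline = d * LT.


Pipeline = 28.7027 * 5.2568 = 150.8844

150.8844 units


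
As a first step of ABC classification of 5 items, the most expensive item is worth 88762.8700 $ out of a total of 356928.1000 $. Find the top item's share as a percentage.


Top item = 88762.8700
Total = 356928.1000
Percentage = 88762.8700 / 356928.1000 * 100 = 24.8686

24.8686%


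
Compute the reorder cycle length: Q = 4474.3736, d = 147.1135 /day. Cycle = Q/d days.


Cycle = 4474.3736 / 147.1135 = 30.4144

30.4144 days


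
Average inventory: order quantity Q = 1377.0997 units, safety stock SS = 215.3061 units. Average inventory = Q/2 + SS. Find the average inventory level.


Q/2 = 688.5498
Avg = 688.5498 + 215.3061 = 903.8560

903.8560 units


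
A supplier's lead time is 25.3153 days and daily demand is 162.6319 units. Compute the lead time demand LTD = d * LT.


LTD = 162.6319 * 25.3153 = 4117.0753

4117.0753 units


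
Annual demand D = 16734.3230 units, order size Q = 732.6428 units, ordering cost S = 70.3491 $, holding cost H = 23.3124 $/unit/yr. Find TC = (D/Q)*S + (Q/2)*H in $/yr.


Ordering cost = D*S/Q = 1606.8466
Holding cost = Q*H/2 = 8539.8310
TC = 1606.8466 + 8539.8310 = 10146.6776

10146.6776 $/yr


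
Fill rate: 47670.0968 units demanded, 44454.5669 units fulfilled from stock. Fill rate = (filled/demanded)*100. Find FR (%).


FR = 44454.5669 / 47670.0968 * 100 = 93.2546

93.2546%


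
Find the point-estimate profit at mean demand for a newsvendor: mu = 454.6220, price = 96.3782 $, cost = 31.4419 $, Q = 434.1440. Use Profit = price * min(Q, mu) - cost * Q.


Sales at mu = min(434.1440, 454.6220) = 434.1440
Revenue = 96.3782 * 434.1440 = 41842.0173
Total cost = 31.4419 * 434.1440 = 13650.3122
Profit = 41842.0173 - 13650.3122 = 28191.7050

28191.7050 $


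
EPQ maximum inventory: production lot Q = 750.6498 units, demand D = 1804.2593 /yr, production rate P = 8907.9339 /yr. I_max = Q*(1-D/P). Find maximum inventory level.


D/P = 0.2025
1 - D/P = 0.7975
I_max = 750.6498 * 0.7975 = 598.6093

598.6093 units


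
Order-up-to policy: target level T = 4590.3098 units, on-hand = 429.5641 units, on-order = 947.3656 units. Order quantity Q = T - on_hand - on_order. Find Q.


Inventory position = OH + OO = 429.5641 + 947.3656 = 1376.9297
Q = 4590.3098 - 1376.9297 = 3213.3801

3213.3801 units


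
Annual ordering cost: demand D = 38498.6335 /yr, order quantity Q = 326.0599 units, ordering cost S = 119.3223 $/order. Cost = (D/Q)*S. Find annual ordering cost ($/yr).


Number of orders = D/Q = 118.0723
Cost = 118.0723 * 119.3223 = 14088.6552

14088.6552 $/yr


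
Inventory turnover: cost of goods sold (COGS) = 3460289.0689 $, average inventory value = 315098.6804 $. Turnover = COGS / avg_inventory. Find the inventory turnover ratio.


Turnover = 3460289.0689 / 315098.6804 = 10.9816

10.9816


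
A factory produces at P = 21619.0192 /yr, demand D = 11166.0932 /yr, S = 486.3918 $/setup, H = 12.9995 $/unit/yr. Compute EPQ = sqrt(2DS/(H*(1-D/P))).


1 - D/P = 1 - 0.5165 = 0.4835
H*(1-D/P) = 6.2853
2DS = 10862192.3410
EPQ = sqrt(1728179.9083) = 1314.6026

1314.6026 units


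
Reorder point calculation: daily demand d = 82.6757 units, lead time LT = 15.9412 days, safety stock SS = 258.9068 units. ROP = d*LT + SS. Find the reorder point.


d*LT = 82.6757 * 15.9412 = 1317.9499
ROP = 1317.9499 + 258.9068 = 1576.8567

1576.8567 units


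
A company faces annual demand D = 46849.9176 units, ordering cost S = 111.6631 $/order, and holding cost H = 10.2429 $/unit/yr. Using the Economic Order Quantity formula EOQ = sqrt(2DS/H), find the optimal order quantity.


2*D*S = 2 * 46849.9176 * 111.6631 = 10462814.0679
2*D*S/H = 1021469.9029
EOQ = sqrt(1021469.9029) = 1010.6779

1010.6779 units


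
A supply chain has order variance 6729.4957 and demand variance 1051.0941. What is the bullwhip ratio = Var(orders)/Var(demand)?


BW = 6729.4957 / 1051.0941 = 6.4024

6.4024


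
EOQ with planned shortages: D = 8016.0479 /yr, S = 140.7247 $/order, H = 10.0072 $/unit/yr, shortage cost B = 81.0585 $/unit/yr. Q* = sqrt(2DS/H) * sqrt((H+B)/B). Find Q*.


sqrt(2DS/H) = 474.8146
sqrt((H+B)/B) = 1.0599
Q* = 474.8146 * 1.0599 = 503.2713

503.2713 units


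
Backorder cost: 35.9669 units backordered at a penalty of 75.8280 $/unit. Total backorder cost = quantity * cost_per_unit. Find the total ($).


Total = 35.9669 * 75.8280 = 2727.2981

2727.2981 $


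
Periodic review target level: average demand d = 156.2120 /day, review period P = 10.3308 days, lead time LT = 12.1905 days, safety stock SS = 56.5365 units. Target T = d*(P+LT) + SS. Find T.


P + LT = 22.5213
d*(P+LT) = 156.2120 * 22.5213 = 3518.0973
T = 3518.0973 + 56.5365 = 3574.6338

3574.6338 units


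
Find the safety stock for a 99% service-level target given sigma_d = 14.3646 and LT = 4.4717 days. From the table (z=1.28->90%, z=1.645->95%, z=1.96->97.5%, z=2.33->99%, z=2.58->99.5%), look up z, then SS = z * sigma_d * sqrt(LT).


From the table, SL = 99% corresponds to z = 2.33
sqrt(LT) = sqrt(4.4717) = 2.1146
SS = 2.33 * 14.3646 * 2.1146 = 70.7760

70.7760 units


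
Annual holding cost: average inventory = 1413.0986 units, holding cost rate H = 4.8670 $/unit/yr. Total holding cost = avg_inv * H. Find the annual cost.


Cost = 1413.0986 * 4.8670 = 6877.5509

6877.5509 $/yr


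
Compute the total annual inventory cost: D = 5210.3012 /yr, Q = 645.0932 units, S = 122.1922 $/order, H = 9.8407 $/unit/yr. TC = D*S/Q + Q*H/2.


Ordering cost = D*S/Q = 986.9243
Holding cost = Q*H/2 = 3174.0843
TC = 986.9243 + 3174.0843 = 4161.0086

4161.0086 $/yr


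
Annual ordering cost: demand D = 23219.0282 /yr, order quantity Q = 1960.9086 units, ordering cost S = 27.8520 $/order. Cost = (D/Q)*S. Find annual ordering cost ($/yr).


Number of orders = D/Q = 11.8410
Cost = 11.8410 * 27.8520 = 329.7942

329.7942 $/yr


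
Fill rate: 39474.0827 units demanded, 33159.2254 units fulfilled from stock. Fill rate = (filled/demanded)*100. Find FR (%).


FR = 33159.2254 / 39474.0827 * 100 = 84.0025

84.0025%


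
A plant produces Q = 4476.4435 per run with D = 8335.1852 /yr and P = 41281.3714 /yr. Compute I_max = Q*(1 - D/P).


D/P = 0.2019
1 - D/P = 0.7981
I_max = 4476.4435 * 0.7981 = 3572.5979

3572.5979 units


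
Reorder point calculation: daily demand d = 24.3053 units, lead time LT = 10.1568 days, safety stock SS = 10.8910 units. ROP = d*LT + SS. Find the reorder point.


d*LT = 24.3053 * 10.1568 = 246.8641
ROP = 246.8641 + 10.8910 = 257.7551

257.7551 units


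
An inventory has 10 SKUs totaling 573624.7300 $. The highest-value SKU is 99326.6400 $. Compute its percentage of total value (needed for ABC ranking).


Top item = 99326.6400
Total = 573624.7300
Percentage = 99326.6400 / 573624.7300 * 100 = 17.3156

17.3156%


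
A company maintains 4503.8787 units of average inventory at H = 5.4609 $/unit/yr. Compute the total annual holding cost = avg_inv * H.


Cost = 4503.8787 * 5.4609 = 24595.2312

24595.2312 $/yr


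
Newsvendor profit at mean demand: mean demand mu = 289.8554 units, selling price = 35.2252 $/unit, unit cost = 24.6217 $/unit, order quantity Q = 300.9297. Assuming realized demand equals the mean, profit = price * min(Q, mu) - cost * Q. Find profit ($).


Sales at mu = min(300.9297, 289.8554) = 289.8554
Revenue = 35.2252 * 289.8554 = 10210.2144
Total cost = 24.6217 * 300.9297 = 7409.4008
Profit = 10210.2144 - 7409.4008 = 2800.8136

2800.8136 $


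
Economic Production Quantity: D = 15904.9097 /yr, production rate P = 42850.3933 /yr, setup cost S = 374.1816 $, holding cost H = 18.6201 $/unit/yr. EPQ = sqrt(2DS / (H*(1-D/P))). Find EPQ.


1 - D/P = 1 - 0.3712 = 0.6288
H*(1-D/P) = 11.7088
2DS = 11902649.1188
EPQ = sqrt(1016553.9964) = 1008.2430

1008.2430 units


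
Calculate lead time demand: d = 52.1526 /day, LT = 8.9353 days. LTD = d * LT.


LTD = 52.1526 * 8.9353 = 465.9991

465.9991 units


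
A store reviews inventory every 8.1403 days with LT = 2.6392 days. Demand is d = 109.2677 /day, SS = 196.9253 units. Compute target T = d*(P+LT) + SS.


P + LT = 10.7795
d*(P+LT) = 109.2677 * 10.7795 = 1177.8512
T = 1177.8512 + 196.9253 = 1374.7765

1374.7765 units


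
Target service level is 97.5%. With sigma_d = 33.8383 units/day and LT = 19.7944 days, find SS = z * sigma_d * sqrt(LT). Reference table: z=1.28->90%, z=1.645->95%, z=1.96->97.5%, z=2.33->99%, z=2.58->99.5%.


From the table, SL = 97.5% corresponds to z = 1.96
sqrt(LT) = sqrt(19.7944) = 4.4491
SS = 1.96 * 33.8383 * 4.4491 = 295.0773

295.0773 units


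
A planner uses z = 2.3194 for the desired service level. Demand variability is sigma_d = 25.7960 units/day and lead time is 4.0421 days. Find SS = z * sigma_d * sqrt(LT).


sqrt(LT) = sqrt(4.0421) = 2.0105
SS = 2.3194 * 25.7960 * 2.0105 = 120.2906

120.2906 units


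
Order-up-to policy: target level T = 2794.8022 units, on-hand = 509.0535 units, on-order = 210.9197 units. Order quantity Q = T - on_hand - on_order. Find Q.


Inventory position = OH + OO = 509.0535 + 210.9197 = 719.9732
Q = 2794.8022 - 719.9732 = 2074.8290

2074.8290 units


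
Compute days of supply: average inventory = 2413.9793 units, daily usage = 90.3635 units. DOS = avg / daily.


DOS = 2413.9793 / 90.3635 = 26.7141

26.7141 days


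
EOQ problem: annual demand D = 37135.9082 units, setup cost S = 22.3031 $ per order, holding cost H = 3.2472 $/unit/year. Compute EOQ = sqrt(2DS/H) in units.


2*D*S = 2 * 37135.9082 * 22.3031 = 1656491.7484
2*D*S/H = 510129.2647
EOQ = sqrt(510129.2647) = 714.2333

714.2333 units


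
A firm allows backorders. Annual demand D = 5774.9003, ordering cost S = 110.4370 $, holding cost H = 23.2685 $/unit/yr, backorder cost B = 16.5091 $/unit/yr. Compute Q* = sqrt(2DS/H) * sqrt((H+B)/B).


sqrt(2DS/H) = 234.1318
sqrt((H+B)/B) = 1.5522
Q* = 234.1318 * 1.5522 = 363.4276

363.4276 units


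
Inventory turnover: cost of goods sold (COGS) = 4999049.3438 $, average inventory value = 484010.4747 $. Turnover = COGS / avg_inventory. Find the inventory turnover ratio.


Turnover = 4999049.3438 / 484010.4747 = 10.3284

10.3284


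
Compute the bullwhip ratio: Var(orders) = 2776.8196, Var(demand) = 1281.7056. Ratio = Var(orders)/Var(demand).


BW = 2776.8196 / 1281.7056 = 2.1665

2.1665


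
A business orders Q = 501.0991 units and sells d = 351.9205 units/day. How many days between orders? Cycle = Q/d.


Cycle = 501.0991 / 351.9205 = 1.4239

1.4239 days


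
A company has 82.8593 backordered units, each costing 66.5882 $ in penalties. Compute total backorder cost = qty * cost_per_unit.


Total = 82.8593 * 66.5882 = 5517.4516

5517.4516 $


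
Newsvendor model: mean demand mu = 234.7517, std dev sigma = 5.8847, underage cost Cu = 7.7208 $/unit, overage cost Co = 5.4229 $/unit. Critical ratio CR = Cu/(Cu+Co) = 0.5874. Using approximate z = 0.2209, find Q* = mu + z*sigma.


CR = Cu/(Cu+Co) = 7.7208/(7.7208+5.4229) = 0.5874
z = 0.2209
Q* = 234.7517 + 0.2209 * 5.8847 = 236.0516

236.0516 units


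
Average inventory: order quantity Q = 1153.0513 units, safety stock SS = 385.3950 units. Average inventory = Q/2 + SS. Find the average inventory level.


Q/2 = 576.5257
Avg = 576.5257 + 385.3950 = 961.9207

961.9207 units


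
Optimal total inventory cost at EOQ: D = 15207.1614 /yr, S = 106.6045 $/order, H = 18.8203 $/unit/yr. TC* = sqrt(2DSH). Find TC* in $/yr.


2*D*S*H = 61021127.8533
TC* = sqrt(61021127.8533) = 7811.6021

7811.6021 $/yr


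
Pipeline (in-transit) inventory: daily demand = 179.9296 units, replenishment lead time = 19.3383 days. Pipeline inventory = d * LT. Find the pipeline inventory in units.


Pipeline = 179.9296 * 19.3383 = 3479.5326

3479.5326 units


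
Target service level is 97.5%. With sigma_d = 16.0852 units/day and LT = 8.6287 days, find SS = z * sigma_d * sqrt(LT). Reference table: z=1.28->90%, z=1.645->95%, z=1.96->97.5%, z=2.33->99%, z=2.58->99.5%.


From the table, SL = 97.5% corresponds to z = 1.96
sqrt(LT) = sqrt(8.6287) = 2.9375
SS = 1.96 * 16.0852 * 2.9375 = 92.6094

92.6094 units


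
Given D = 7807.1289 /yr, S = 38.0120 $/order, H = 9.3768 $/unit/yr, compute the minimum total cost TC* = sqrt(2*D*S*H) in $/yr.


2*D*S*H = 5565404.2978
TC* = sqrt(5565404.2978) = 2359.1109

2359.1109 $/yr


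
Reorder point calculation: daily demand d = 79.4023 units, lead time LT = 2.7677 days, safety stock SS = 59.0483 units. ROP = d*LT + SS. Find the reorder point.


d*LT = 79.4023 * 2.7677 = 219.7617
ROP = 219.7617 + 59.0483 = 278.8100

278.8100 units


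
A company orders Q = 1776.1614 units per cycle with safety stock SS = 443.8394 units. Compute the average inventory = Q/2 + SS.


Q/2 = 888.0807
Avg = 888.0807 + 443.8394 = 1331.9201

1331.9201 units


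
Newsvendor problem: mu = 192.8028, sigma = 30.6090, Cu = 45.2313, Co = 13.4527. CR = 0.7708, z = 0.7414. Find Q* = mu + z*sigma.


CR = Cu/(Cu+Co) = 45.2313/(45.2313+13.4527) = 0.7708
z = 0.7414
Q* = 192.8028 + 0.7414 * 30.6090 = 215.4963

215.4963 units


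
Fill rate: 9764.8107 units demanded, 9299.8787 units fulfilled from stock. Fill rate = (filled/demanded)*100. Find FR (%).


FR = 9299.8787 / 9764.8107 * 100 = 95.2387

95.2387%


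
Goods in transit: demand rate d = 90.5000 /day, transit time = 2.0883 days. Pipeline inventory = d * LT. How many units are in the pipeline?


Pipeline = 90.5000 * 2.0883 = 188.9911

188.9911 units


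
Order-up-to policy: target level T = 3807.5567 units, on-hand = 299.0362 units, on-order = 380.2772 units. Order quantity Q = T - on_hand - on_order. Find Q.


Inventory position = OH + OO = 299.0362 + 380.2772 = 679.3134
Q = 3807.5567 - 679.3134 = 3128.2433

3128.2433 units


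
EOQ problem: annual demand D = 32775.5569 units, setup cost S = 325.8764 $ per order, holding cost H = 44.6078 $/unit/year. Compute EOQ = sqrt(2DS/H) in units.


2*D*S = 2 * 32775.5569 * 325.8764 = 21361560.9811
2*D*S/H = 478875.0170
EOQ = sqrt(478875.0170) = 692.0080

692.0080 units


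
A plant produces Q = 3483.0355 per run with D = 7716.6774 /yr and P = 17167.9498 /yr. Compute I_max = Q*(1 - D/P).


D/P = 0.4495
1 - D/P = 0.5505
I_max = 3483.0355 * 0.5505 = 1917.4752

1917.4752 units


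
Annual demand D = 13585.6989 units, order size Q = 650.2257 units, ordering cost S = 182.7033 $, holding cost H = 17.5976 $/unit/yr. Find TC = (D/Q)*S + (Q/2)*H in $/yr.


Ordering cost = D*S/Q = 3817.3699
Holding cost = Q*H/2 = 5721.2059
TC = 3817.3699 + 5721.2059 = 9538.5758

9538.5758 $/yr


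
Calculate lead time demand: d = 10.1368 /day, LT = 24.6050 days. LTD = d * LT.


LTD = 10.1368 * 24.6050 = 249.4160

249.4160 units


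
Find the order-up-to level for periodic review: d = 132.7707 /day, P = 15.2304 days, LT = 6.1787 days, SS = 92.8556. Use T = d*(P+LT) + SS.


P + LT = 21.4091
d*(P+LT) = 132.7707 * 21.4091 = 2842.5012
T = 2842.5012 + 92.8556 = 2935.3568

2935.3568 units


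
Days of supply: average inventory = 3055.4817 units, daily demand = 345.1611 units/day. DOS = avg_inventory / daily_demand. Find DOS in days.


DOS = 3055.4817 / 345.1611 = 8.8523

8.8523 days


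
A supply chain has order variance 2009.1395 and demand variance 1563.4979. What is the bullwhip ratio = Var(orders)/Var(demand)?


BW = 2009.1395 / 1563.4979 = 1.2850

1.2850


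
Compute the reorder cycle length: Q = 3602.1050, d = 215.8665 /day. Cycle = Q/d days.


Cycle = 3602.1050 / 215.8665 = 16.6867

16.6867 days


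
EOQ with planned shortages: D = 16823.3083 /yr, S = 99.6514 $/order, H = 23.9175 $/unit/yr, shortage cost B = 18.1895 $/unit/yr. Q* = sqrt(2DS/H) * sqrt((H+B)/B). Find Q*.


sqrt(2DS/H) = 374.4161
sqrt((H+B)/B) = 1.5215
Q* = 374.4161 * 1.5215 = 569.6673

569.6673 units


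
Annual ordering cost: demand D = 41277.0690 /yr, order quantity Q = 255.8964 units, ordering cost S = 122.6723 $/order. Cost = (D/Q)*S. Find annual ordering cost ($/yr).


Number of orders = D/Q = 161.3038
Cost = 161.3038 * 122.6723 = 19787.5116

19787.5116 $/yr


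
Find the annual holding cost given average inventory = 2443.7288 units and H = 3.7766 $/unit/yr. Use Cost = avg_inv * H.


Cost = 2443.7288 * 3.7766 = 9228.9862

9228.9862 $/yr


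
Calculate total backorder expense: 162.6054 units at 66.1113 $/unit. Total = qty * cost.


Total = 162.6054 * 66.1113 = 10750.0544

10750.0544 $


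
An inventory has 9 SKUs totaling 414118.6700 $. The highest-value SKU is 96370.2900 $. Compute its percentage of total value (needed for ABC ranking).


Top item = 96370.2900
Total = 414118.6700
Percentage = 96370.2900 / 414118.6700 * 100 = 23.2712

23.2712%


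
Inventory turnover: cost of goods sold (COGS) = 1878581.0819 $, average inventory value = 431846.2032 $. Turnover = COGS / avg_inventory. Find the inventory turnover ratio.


Turnover = 1878581.0819 / 431846.2032 = 4.3501

4.3501


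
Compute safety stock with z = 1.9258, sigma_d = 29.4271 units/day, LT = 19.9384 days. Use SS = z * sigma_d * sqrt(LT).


sqrt(LT) = sqrt(19.9384) = 4.4652
SS = 1.9258 * 29.4271 * 4.4652 = 253.0485

253.0485 units


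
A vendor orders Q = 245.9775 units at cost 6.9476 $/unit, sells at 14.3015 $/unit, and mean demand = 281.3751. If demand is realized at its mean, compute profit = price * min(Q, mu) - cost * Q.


Sales at mu = min(245.9775, 281.3751) = 245.9775
Revenue = 14.3015 * 245.9775 = 3517.8472
Total cost = 6.9476 * 245.9775 = 1708.9533
Profit = 3517.8472 - 1708.9533 = 1808.8939

1808.8939 $


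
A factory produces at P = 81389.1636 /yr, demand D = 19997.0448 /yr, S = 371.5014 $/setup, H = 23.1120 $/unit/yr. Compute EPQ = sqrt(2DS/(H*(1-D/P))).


1 - D/P = 1 - 0.2457 = 0.7543
H*(1-D/P) = 17.4335
2DS = 14857860.2781
EPQ = sqrt(852261.1747) = 923.1799

923.1799 units


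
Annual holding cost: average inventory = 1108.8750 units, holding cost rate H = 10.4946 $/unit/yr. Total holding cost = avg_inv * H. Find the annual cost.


Cost = 1108.8750 * 10.4946 = 11637.1996

11637.1996 $/yr


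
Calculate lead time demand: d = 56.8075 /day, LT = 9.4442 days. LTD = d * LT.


LTD = 56.8075 * 9.4442 = 536.5014

536.5014 units


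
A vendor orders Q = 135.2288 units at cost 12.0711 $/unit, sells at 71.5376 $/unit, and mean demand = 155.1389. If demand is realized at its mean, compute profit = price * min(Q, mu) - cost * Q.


Sales at mu = min(135.2288, 155.1389) = 135.2288
Revenue = 71.5376 * 135.2288 = 9673.9438
Total cost = 12.0711 * 135.2288 = 1632.3604
Profit = 9673.9438 - 1632.3604 = 8041.5834

8041.5834 $


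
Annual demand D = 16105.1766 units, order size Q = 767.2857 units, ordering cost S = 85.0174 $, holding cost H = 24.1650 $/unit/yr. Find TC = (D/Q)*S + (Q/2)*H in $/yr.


Ordering cost = D*S/Q = 1784.4986
Holding cost = Q*H/2 = 9270.7295
TC = 1784.4986 + 9270.7295 = 11055.2280

11055.2280 $/yr


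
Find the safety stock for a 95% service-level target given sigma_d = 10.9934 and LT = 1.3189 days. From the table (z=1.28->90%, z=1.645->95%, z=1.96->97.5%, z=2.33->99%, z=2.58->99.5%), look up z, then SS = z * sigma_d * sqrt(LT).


From the table, SL = 95% corresponds to z = 1.645
sqrt(LT) = sqrt(1.3189) = 1.1484
SS = 1.645 * 10.9934 * 1.1484 = 20.7684

20.7684 units


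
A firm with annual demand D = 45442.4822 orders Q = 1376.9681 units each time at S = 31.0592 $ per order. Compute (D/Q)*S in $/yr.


Number of orders = D/Q = 33.0018
Cost = 33.0018 * 31.0592 = 1025.0108

1025.0108 $/yr


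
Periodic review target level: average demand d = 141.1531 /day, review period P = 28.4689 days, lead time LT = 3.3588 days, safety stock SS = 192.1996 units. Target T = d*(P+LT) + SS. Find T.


P + LT = 31.8277
d*(P+LT) = 141.1531 * 31.8277 = 4492.5785
T = 4492.5785 + 192.1996 = 4684.7781

4684.7781 units


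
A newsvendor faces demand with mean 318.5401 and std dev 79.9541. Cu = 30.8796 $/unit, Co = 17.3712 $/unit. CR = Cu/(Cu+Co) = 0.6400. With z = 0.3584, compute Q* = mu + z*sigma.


CR = Cu/(Cu+Co) = 30.8796/(30.8796+17.3712) = 0.6400
z = 0.3584
Q* = 318.5401 + 0.3584 * 79.9541 = 347.1956

347.1956 units


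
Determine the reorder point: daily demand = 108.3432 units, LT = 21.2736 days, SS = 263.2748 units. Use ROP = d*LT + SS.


d*LT = 108.3432 * 21.2736 = 2304.8499
ROP = 2304.8499 + 263.2748 = 2568.1247

2568.1247 units


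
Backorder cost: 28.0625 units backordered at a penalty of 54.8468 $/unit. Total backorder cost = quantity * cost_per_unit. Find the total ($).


Total = 28.0625 * 54.8468 = 1539.1383

1539.1383 $


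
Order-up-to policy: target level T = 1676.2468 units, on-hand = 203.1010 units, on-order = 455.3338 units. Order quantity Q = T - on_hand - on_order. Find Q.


Inventory position = OH + OO = 203.1010 + 455.3338 = 658.4348
Q = 1676.2468 - 658.4348 = 1017.8120

1017.8120 units


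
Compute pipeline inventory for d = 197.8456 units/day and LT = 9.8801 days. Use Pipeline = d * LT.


Pipeline = 197.8456 * 9.8801 = 1954.7343

1954.7343 units


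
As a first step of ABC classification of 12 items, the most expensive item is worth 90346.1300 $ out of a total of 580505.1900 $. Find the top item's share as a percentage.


Top item = 90346.1300
Total = 580505.1900
Percentage = 90346.1300 / 580505.1900 * 100 = 15.5634

15.5634%


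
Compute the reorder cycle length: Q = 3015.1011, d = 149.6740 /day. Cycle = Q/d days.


Cycle = 3015.1011 / 149.6740 = 20.1445

20.1445 days


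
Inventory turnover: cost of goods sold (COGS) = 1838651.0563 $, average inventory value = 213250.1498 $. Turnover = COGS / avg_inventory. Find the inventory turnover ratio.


Turnover = 1838651.0563 / 213250.1498 = 8.6220

8.6220


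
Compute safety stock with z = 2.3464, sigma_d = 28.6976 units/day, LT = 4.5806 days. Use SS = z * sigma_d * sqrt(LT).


sqrt(LT) = sqrt(4.5806) = 2.1402
SS = 2.3464 * 28.6976 * 2.1402 = 144.1149

144.1149 units


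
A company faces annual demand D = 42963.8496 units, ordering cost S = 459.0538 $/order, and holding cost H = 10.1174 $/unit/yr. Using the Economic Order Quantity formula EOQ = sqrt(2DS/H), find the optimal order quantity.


2*D*S = 2 * 42963.8496 * 459.0538 = 39445436.8430
2*D*S/H = 3898772.0998
EOQ = sqrt(3898772.0998) = 1974.5309

1974.5309 units


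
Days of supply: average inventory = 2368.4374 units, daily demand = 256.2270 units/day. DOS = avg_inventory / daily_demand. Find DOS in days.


DOS = 2368.4374 / 256.2270 = 9.2435

9.2435 days


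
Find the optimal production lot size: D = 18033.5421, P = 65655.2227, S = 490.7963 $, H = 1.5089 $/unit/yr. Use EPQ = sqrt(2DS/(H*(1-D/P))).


1 - D/P = 1 - 0.2747 = 0.7253
H*(1-D/P) = 1.0944
2DS = 17701591.4771
EPQ = sqrt(16173961.9141) = 4021.6865

4021.6865 units


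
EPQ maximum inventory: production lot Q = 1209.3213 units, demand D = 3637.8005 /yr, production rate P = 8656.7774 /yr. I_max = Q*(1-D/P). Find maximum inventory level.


D/P = 0.4202
1 - D/P = 0.5798
I_max = 1209.3213 * 0.5798 = 701.1334

701.1334 units


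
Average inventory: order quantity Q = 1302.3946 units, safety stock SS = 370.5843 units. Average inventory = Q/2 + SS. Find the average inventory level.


Q/2 = 651.1973
Avg = 651.1973 + 370.5843 = 1021.7816

1021.7816 units


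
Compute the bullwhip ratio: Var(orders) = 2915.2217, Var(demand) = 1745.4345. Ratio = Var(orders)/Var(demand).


BW = 2915.2217 / 1745.4345 = 1.6702

1.6702


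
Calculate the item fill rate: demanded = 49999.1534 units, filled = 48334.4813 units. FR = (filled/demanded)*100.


FR = 48334.4813 / 49999.1534 * 100 = 96.6706

96.6706%


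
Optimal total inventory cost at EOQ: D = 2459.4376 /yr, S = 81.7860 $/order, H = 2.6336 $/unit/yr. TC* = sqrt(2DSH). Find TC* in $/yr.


2*D*S*H = 1059484.4467
TC* = sqrt(1059484.4467) = 1029.3126

1029.3126 $/yr


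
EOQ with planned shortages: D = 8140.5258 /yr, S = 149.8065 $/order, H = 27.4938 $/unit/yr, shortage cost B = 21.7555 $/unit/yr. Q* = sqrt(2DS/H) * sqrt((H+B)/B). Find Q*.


sqrt(2DS/H) = 297.8442
sqrt((H+B)/B) = 1.5046
Q* = 297.8442 * 1.5046 = 448.1307

448.1307 units


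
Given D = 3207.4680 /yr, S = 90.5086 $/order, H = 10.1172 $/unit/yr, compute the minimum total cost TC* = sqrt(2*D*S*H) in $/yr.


2*D*S*H = 5874115.8904
TC* = sqrt(5874115.8904) = 2423.6575

2423.6575 $/yr


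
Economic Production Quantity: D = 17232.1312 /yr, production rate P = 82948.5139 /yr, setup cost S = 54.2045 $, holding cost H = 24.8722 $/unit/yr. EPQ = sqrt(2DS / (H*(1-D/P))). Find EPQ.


1 - D/P = 1 - 0.2077 = 0.7923
H*(1-D/P) = 19.7051
2DS = 1868118.1113
EPQ = sqrt(94803.6568) = 307.9020

307.9020 units


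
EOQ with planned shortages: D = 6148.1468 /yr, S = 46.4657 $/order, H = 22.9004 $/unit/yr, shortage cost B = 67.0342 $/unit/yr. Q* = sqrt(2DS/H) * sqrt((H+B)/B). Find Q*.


sqrt(2DS/H) = 157.9544
sqrt((H+B)/B) = 1.1583
Q* = 157.9544 * 1.1583 = 182.9561

182.9561 units


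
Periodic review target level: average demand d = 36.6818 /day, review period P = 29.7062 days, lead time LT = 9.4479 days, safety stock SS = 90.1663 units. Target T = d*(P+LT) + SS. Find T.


P + LT = 39.1541
d*(P+LT) = 36.6818 * 39.1541 = 1436.2429
T = 1436.2429 + 90.1663 = 1526.4092

1526.4092 units


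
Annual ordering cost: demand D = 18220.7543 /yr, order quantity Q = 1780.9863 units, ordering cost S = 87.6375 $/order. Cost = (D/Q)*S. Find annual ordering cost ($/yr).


Number of orders = D/Q = 10.2307
Cost = 10.2307 * 87.6375 = 896.5938

896.5938 $/yr


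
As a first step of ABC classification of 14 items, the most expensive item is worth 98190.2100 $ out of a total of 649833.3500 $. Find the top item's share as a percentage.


Top item = 98190.2100
Total = 649833.3500
Percentage = 98190.2100 / 649833.3500 * 100 = 15.1101

15.1101%


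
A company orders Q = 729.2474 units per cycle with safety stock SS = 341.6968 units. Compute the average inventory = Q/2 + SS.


Q/2 = 364.6237
Avg = 364.6237 + 341.6968 = 706.3205

706.3205 units


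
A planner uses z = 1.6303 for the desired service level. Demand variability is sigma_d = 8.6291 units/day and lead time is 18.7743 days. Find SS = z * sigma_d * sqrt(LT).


sqrt(LT) = sqrt(18.7743) = 4.3329
SS = 1.6303 * 8.6291 * 4.3329 = 60.9558

60.9558 units


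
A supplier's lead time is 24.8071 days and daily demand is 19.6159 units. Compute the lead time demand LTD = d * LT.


LTD = 19.6159 * 24.8071 = 486.6136

486.6136 units


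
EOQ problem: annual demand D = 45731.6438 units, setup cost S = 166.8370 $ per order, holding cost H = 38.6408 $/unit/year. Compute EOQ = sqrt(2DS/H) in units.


2*D*S = 2 * 45731.6438 * 166.8370 = 15259460.5133
2*D*S/H = 394905.3983
EOQ = sqrt(394905.3983) = 628.4150

628.4150 units


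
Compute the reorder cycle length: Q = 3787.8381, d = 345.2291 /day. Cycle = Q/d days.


Cycle = 3787.8381 / 345.2291 = 10.9720

10.9720 days


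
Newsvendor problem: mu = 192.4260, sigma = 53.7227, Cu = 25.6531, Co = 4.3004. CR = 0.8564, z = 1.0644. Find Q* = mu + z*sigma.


CR = Cu/(Cu+Co) = 25.6531/(25.6531+4.3004) = 0.8564
z = 1.0644
Q* = 192.4260 + 1.0644 * 53.7227 = 249.6084

249.6084 units


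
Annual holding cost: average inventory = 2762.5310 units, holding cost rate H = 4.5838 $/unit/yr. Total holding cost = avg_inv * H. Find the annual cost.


Cost = 2762.5310 * 4.5838 = 12662.8896

12662.8896 $/yr
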